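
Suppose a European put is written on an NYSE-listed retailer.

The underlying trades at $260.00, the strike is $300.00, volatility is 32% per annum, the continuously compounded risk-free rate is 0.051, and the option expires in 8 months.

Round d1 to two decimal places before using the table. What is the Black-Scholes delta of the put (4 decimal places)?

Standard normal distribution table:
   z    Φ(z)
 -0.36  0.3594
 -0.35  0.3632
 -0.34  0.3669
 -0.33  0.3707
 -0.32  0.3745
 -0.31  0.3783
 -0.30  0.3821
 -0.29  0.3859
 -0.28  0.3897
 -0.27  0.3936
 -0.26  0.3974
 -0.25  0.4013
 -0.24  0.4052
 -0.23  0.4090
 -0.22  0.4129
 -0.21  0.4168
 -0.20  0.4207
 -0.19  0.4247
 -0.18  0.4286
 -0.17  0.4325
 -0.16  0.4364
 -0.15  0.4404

-0.6141

σ√T = 0.32·√0.6667 = 0.2613
d₁ = [ln(260/300) + (0.051 + 0.32²/2)·0.6667] / 0.2613 = [-0.1431 + 0.0681] / 0.2613 = -0.2869 ≈ -0.29
N(d₁) = N(-0.29) = 0.3859
Δ_put = N(d₁) − 1 = 0.3859 − 1 = -0.6141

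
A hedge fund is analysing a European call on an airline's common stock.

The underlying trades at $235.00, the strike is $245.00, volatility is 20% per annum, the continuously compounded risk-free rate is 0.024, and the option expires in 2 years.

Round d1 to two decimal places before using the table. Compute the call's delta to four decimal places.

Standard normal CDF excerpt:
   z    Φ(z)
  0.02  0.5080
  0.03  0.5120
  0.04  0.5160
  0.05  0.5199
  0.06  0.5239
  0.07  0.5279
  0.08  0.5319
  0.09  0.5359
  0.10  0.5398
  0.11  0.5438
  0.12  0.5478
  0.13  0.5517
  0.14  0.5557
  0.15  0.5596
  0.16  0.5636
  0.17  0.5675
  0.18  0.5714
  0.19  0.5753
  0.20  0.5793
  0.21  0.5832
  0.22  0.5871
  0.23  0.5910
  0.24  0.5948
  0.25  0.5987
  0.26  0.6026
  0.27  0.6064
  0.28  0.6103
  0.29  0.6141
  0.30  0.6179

σ√T = 0.2·√2 = 0.2828
d₁ = [ln(235/245) + (0.024 + ½·0.2²)·2] / (σ√T) = (-0.0417 + 0.0880) / 0.2828 = 0.1638 which rounds to 0.16
N(d₁) = N(0.16) = 0.5636
Δ_call = N(d₁) = 0.5636

0.5636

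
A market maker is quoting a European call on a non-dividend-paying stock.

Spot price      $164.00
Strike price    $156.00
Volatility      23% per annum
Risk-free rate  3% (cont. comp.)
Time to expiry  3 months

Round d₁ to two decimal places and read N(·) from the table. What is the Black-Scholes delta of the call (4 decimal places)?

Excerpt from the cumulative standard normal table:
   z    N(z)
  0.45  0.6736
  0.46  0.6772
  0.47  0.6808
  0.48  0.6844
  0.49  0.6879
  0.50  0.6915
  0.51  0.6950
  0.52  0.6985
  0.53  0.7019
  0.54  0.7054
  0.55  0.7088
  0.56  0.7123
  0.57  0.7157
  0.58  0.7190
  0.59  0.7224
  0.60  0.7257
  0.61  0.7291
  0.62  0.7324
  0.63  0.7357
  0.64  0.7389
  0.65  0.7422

σ√T = 0.23·√0.25 = 0.1150
ln(S/K) + (r + σ²/2)T = ln(164/156) + (0.03 + 0.23²/2)·0.25 = 0.0500 + 0.0141 = 0.0641
d₁ = 0.0641 / 0.1150 = 0.5576 ⇒ 0.56
N(d₁) = N(0.56) = 0.7123
Δ_call = N(d₁) = 0.7123

0.7123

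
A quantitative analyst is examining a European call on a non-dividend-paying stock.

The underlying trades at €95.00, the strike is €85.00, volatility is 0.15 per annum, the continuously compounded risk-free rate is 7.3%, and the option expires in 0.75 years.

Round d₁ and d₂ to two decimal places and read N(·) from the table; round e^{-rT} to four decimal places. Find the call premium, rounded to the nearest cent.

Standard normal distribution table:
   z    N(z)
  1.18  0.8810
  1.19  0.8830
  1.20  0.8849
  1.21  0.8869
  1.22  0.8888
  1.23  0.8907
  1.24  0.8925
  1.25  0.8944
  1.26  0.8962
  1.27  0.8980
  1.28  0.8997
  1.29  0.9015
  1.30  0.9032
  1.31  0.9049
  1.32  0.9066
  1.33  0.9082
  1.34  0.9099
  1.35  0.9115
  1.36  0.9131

€15.07

σ√T = 0.15·√0.75 = 0.1299
d₁ = [ln(95/85) + (0.073 + ½·0.15²)·0.75] / (σ√T) = (0.1112 + 0.0632) / 0.1299 = 1.3426 ⇒ 1.34
d₂ = 1.3426 − 0.1299 = 1.2127 ⇒ 1.21
exp(−rT) = exp(−0.073·0.75) = 0.9467
N(d₁) = N(1.34) = 0.9099;  N(d₂) = N(1.21) = 0.8869
C = 95·0.9099 − 85·0.9467·0.8869 = 86.4405 − 71.3684 = 15.0721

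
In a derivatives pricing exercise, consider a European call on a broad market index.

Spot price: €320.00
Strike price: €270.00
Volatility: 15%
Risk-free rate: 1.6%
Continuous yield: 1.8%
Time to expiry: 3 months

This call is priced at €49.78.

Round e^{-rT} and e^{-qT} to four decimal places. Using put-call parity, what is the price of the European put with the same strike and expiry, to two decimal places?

e^(−qT) = e^(−0.018·0.25) = 0.9955;  e^(−rT) = e^(−0.016·0.25) = 0.9960
Put-call parity: C − P = S·e^(−qT) − K·e^(−rT) = 320·0.9955 − 270·0.9960 = 318.5600 − 268.9200 = 49.6400
P = C − (C − P) = 49.78 − (49.6400) = 0.1400

€0.14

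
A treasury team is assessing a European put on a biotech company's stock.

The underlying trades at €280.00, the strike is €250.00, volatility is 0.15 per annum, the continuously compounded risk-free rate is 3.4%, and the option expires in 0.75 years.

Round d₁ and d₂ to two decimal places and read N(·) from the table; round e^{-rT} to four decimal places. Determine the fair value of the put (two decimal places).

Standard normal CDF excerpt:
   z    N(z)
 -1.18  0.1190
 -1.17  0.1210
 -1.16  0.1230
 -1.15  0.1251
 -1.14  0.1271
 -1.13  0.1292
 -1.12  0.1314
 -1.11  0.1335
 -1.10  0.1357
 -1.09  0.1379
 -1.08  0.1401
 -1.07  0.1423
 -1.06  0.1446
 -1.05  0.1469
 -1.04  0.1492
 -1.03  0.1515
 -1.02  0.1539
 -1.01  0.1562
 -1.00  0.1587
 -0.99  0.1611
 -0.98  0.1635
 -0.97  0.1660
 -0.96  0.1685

σ√T = 0.15 × 0.8660 = 0.1299
d₁ = [ln(280/250) + (0.034 + 0.15²/2)·0.75] / 0.1299 = [0.1133 + 0.0339] / 0.1299 = 1.1337 which rounds to 1.13
d₂ = d₁ − σ√T = 1.1337 − 0.1299 = 1.0038 which rounds to 1.00
e^(−rT) = e^(−0.034·0.75) = 0.9748
P = 250·0.9748·N(-1.00) − 280·N(-1.13) = 250·0.9748·0.1587 − 280·0.1292 = 38.6752 − 36.1760 = 2.4992

€2.50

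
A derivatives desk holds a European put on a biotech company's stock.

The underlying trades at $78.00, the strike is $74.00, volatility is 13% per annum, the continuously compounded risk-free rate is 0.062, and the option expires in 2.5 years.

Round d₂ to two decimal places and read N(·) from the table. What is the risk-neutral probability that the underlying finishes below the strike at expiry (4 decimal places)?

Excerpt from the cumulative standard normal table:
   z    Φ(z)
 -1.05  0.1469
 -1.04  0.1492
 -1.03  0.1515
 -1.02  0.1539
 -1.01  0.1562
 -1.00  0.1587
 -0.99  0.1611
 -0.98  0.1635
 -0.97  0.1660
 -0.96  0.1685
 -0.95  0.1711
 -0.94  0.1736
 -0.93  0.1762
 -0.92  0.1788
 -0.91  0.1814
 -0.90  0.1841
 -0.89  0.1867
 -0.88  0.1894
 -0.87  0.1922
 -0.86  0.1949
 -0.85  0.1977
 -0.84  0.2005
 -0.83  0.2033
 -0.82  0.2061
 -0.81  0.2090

0.1814

T = 2.5;  σ√T = 0.2055
d₁ = [ln(78/74) + (0.062 + 0.13²/2)·2.5] / 0.2055 = [0.0526 + 0.1761] / 0.2055 = 1.1130 which rounds to 1.11
d₂ = d₁ − σ√T = 1.1130 − 0.2055 = 0.9074 which rounds to 0.91
Risk-neutral Pr[S_T < K] = N(−d₂) = N(-0.91) = 0.1814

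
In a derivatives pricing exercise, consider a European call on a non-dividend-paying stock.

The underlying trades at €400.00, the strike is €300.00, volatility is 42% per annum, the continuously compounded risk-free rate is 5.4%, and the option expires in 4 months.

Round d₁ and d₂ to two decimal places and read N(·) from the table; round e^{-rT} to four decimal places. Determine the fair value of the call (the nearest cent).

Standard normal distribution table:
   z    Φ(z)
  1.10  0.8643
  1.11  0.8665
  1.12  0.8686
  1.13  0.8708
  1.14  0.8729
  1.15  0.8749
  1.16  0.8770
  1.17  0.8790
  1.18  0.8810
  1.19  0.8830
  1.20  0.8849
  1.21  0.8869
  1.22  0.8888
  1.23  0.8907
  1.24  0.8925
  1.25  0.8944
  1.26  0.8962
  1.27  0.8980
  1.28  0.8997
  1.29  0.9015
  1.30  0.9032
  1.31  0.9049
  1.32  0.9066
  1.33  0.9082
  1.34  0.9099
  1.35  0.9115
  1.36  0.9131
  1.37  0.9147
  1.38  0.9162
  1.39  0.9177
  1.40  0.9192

σ√T = 0.42 × 0.5774 = 0.2425
d₁ = [ln(400/300) + (0.054 + 0.42²/2)·0.3333] / 0.2425 = [0.2877 + 0.0474] / 0.2425 = 1.3819 ≈ 1.38
d₂ = d₁ − σ√T = 1.3819 − 0.2425 = 1.1394 ≈ 1.14
exp(−rT) = exp(−0.054·0.3333) = 0.9822
N(d₁) = N(1.38) = 0.9162;  N(d₂) = N(1.14) = 0.8729
C = 400·0.9162 − 300·0.9822·0.8729 = 366.4800 − 257.2087 = 109.2713

€109.27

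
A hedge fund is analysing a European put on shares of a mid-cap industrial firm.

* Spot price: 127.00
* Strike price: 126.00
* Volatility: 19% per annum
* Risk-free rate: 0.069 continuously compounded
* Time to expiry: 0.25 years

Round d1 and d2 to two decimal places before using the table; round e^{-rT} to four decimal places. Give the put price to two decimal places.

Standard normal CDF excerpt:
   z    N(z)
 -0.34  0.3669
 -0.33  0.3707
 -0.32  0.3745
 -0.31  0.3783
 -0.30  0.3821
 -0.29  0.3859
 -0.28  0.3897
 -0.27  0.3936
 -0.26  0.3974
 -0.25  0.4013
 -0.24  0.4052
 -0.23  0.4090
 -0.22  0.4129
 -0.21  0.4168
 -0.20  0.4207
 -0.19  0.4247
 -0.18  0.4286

3.09

σ√T = 0.19·√0.25 = 0.0950
d₁ = [ln(127/126) + (0.069 + ½·0.19²)·0.25] / (σ√T) = (0.0079 + 0.0218) / 0.0950 = 0.3123 → 0.31
d₂ = 0.3123 − 0.0950 = 0.2173 → 0.22
exp(−rT) = exp(−0.069·0.25) = 0.9829
N(−d₂) = N(-0.22) = 0.4129;  N(−d₁) = N(-0.31) = 0.3783
P = 126·0.9829·0.4129 − 127·0.3783 = 51.1358 − 48.0441 = 3.0917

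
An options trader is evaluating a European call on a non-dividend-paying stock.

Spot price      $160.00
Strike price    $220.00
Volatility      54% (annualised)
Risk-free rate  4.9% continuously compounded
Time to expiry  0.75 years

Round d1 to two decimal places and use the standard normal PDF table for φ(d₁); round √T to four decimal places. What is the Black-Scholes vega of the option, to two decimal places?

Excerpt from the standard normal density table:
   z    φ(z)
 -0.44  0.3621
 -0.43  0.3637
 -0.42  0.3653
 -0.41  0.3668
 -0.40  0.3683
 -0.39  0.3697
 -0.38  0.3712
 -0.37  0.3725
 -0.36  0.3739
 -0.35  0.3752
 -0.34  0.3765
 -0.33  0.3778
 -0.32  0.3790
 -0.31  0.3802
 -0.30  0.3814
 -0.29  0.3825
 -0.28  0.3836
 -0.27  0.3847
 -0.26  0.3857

σ√T = 0.54·√0.75 = 0.4677
d₁ = [ln(160/220) + (0.049 + ½·0.54²)·0.75] / (σ√T) = (-0.3185 + 0.1461) / 0.4677 = -0.3685 ⇒ -0.37
√T = √0.75 = 0.8660
φ(d₁) = φ(-0.37) = 0.3725
vega = S·φ(d₁)·√T = 160·0.3725·0.8660 = 51.6136
(Call and put vega coincide under Black-Scholes.)

51.61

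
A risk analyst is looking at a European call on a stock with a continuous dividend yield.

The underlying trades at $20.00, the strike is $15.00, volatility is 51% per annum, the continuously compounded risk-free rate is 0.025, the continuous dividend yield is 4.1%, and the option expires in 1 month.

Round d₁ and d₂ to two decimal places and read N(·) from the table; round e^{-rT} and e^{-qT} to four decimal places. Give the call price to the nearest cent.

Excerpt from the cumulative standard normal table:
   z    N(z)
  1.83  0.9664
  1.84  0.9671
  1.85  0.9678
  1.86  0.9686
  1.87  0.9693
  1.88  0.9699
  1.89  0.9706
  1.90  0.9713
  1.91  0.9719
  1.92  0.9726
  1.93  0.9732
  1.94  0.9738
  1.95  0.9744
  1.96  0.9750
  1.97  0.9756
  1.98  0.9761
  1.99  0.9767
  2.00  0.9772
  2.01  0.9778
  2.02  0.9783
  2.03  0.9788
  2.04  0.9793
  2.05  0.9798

σ√T = 0.51 × 0.2887 = 0.1472
d₁ = [ln(20/15) + (0.025 − 0.041 + 0.51²/2)·0.08333] / 0.1472 = [0.2877 + 0.0095] / 0.1472 = 2.0186 ≈ 2.02
d₂ = d₁ − σ√T = 2.0186 − 0.1472 = 1.8714 ≈ 1.87
exp(−qT) = exp(−0.041·0.08333) = 0.9966;  exp(−rT) = exp(−0.025·0.08333) = 0.9979
N(d₁) = N(2.02) = 0.9783;  N(d₂) = N(1.87) = 0.9693
C = 20·0.9966·0.9783 − 15·0.9979·0.9693 = 19.4995 − 14.5090 = 4.9905

$4.99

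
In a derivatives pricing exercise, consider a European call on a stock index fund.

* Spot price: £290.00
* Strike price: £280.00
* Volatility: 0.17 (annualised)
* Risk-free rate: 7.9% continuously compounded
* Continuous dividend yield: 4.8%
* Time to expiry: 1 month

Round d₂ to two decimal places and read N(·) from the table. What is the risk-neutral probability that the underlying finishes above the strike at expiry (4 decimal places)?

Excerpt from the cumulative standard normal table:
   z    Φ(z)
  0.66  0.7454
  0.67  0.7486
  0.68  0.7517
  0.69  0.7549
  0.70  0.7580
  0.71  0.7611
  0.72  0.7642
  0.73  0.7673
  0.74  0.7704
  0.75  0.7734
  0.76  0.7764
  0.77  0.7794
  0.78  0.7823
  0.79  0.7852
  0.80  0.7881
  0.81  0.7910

T = 0.08333;  σ√T = 0.0491
ln(S/K) + (r − q + σ²/2)T = ln(290/280) + (0.079 − 0.048 + 0.17²/2)·0.08333 = 0.0351 + 0.0038 = 0.0389
d₁ = 0.0389 / 0.0491 = 0.7922 → 0.79
d₂ = d₁ − σ√T = 0.7922 − 0.0491 = 0.7432 → 0.74
Pr(exercise) under Q = N(d₂) = 0.7704

0.7704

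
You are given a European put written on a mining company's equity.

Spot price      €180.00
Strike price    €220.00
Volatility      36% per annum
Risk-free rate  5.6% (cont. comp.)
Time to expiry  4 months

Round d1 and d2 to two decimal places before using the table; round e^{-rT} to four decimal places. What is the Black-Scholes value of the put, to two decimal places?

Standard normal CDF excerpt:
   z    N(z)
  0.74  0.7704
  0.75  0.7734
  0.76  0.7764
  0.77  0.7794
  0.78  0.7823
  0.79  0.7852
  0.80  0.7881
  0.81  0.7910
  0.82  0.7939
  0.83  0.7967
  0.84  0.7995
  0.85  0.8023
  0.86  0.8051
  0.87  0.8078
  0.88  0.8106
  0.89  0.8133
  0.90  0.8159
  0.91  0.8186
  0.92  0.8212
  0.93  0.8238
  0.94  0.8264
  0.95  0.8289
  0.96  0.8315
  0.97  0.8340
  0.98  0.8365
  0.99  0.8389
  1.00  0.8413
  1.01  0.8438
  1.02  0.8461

€40.33

σ√T = 0.36 × 0.5774 = 0.2078
d₁ = [ln(180/220) + (0.056 + ½·0.36²)·0.3333] / (σ√T) = (-0.2007 + 0.0403) / 0.2078 = -0.7717 → -0.77
d₂ = -0.7717 − 0.2078 = -0.9796 → -0.98
exp(−rT) = exp(−0.056·0.3333) = 0.9815
N(−d₂) = N(0.98) = 0.8365;  N(−d₁) = N(0.77) = 0.7794
P = 220·0.9815·0.8365 − 180·0.7794 = 180.6254 − 140.2920 = 40.3334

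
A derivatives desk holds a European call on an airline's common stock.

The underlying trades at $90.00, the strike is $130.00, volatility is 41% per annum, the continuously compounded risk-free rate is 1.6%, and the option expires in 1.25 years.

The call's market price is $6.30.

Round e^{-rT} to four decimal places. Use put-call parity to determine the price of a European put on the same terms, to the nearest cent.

$43.73

e^(−rT) = e^(−0.016·1.25) = 0.9802
Put-call parity: C − P = S − K·e^(−rT) = 90 − 130·0.9802 = 90 − 127.4260 = -37.4260
P = C − (C − P) = 6.30 − (-37.4260) = 43.7260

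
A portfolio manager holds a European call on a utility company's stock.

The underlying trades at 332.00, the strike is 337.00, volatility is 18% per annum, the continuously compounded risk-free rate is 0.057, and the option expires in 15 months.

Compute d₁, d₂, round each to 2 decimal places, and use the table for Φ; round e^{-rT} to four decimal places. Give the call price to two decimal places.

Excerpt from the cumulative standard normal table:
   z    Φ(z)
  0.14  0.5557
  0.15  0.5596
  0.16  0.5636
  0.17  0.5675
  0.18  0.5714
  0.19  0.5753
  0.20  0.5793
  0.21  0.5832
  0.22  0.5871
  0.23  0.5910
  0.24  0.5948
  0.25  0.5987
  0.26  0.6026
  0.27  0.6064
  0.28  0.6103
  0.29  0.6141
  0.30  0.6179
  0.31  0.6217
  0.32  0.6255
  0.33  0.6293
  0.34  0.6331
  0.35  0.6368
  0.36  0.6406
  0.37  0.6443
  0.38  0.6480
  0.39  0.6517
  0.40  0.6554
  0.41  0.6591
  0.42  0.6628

σ√T = 0.18 × 1.1180 = 0.2012
ln(S/K) + (r + σ²/2)T = ln(332/337) + (0.057 + 0.18²/2)·1.25 = -0.0149 + 0.0915 = 0.0766
d₁ = 0.0766 / 0.2012 = 0.3804 → 0.38
d₂ = d₁ − σ√T = 0.3804 − 0.2012 = 0.1791 → 0.18
e^(−rT) = e^(−0.057·1.25) = 0.9312
N(d₁) = N(0.38) = 0.6480;  N(d₂) = N(0.18) = 0.5714
C = 332·0.6480 − 337·0.9312·0.5714 = 215.1360 − 179.3135 = 35.8225

35.82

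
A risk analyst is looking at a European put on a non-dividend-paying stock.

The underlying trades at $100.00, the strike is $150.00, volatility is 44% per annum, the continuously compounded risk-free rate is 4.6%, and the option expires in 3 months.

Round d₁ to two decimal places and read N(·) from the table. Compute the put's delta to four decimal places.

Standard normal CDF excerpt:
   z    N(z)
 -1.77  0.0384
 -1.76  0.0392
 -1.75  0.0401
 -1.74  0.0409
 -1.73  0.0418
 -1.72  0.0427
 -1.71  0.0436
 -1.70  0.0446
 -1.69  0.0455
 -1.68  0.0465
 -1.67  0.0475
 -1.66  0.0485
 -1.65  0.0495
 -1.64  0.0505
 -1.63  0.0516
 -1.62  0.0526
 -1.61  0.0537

σ√T = 0.44 × 0.5000 = 0.2200
d₁ = [ln(100/150) + (0.046 + ½·0.44²)·0.25] / (σ√T) = (-0.4055 + 0.0357) / 0.2200 = -1.6808 ⇒ -1.68
N(d₁) = N(-1.68) = 0.0465
Δ_put = N(d₁) − 1 = 0.0465 − 1 = -0.9535

-0.9535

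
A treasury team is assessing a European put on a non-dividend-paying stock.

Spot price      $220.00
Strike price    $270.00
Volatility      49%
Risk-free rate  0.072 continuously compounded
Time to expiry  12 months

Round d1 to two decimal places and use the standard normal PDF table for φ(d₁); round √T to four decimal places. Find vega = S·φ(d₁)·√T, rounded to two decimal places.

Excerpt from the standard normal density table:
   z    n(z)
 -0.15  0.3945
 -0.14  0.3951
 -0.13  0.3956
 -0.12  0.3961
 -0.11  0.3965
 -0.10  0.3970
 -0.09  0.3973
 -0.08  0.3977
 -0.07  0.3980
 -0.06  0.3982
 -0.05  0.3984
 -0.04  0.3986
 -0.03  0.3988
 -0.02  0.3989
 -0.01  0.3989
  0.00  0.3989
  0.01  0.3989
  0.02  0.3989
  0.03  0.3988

87.74

σ√T = 0.49·√1 = 0.4900
d₁ = [ln(220/270) + (0.072 + ½·0.49²)·1] / (σ√T) = (-0.2048 + 0.1920) / 0.4900 = -0.0260 which rounds to -0.03
√T = √1 = 1.0000
φ(d₁) = φ(-0.03) = 0.3988
vega = S·φ(d₁)·√T = 220·0.3988·1.0000 = 87.7360
(Call and put vega coincide under Black-Scholes.)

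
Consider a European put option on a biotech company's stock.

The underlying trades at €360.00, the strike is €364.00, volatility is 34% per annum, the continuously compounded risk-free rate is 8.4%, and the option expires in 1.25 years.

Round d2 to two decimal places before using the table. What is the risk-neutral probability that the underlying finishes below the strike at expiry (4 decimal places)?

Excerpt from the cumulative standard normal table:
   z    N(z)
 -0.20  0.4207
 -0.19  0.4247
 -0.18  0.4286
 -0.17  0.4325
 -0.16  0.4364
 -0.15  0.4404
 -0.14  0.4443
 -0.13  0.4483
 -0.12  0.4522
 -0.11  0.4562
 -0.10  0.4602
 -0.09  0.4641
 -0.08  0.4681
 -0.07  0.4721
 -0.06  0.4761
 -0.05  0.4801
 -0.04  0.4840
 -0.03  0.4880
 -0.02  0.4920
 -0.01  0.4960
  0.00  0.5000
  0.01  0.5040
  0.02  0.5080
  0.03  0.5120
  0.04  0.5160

0.4761

σ√T = 0.34·√1.25 = 0.3801
d₁ = [ln(360/364) + (0.084 + 0.34²/2)·1.25] / 0.3801 = [-0.0110 + 0.1773] / 0.3801 = 0.4372 ⇒ 0.44
d₂ = d₁ − σ√T = 0.4372 − 0.3801 = 0.0571 ⇒ 0.06
Pr(exercise) under Q = N(−d₂) = N(-0.06) = 0.4761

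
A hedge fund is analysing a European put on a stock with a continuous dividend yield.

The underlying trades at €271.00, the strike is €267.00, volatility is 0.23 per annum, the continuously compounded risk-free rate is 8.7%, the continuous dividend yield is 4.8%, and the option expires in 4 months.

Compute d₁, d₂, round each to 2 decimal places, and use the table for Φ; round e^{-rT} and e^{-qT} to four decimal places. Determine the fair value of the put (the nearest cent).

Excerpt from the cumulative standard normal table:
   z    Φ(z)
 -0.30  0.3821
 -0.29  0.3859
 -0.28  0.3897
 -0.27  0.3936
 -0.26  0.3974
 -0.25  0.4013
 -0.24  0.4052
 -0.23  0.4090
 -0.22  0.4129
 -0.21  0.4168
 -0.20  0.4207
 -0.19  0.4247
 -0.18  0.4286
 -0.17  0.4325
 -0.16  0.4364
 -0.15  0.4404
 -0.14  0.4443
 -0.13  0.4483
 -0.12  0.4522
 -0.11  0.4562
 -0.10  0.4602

€11.31

σ√T = 0.23·√0.3333 = 0.1328
ln(S/K) + (r − q + σ²/2)T = ln(271/267) + (0.087 − 0.048 + 0.23²/2)·0.3333 = 0.0149 + 0.0218 = 0.0367
d₁ = 0.0367 / 0.1328 = 0.2763 ≈ 0.28
d₂ = d₁ − σ√T = 0.2763 − 0.1328 = 0.1435 ≈ 0.14
e^(−qT) = e^(−0.048·0.3333) = 0.9841;  e^(−rT) = e^(−0.087·0.3333) = 0.9714
N(−d₂) = N(-0.14) = 0.4443;  N(−d₁) = N(-0.28) = 0.3897
P = 267·0.9714·0.4443 − 271·0.9841·0.3897 = 115.2353 − 103.9295 = 11.3058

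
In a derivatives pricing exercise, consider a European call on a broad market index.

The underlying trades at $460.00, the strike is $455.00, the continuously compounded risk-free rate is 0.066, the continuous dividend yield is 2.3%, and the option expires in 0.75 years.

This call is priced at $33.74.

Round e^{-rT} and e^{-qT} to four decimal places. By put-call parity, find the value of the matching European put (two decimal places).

$14.63

exp(−qT) = exp(−0.023·0.75) = 0.9829;  exp(−rT) = exp(−0.066·0.75) = 0.9517
Put-call parity: C − P = S·e^(−qT) − K·e^(−rT) = 460·0.9829 − 455·0.9517 = 452.1340 − 433.0235 = 19.1105
P = C − (C − P) = 33.74 − (19.1105) = 14.6295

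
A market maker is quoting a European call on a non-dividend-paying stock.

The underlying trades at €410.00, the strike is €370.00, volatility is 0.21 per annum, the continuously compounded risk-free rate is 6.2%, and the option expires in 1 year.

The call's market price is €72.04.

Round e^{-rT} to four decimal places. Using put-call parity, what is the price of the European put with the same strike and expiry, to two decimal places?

exp(−rT) = exp(−0.062·1) = 0.9399
Put-call parity: C − P = S − K·e^(−rT) = 410 − 370·0.9399 = 410 − 347.7630 = 62.2370
P = C − (C − P) = 72.04 − (62.2370) = 9.8030

€9.80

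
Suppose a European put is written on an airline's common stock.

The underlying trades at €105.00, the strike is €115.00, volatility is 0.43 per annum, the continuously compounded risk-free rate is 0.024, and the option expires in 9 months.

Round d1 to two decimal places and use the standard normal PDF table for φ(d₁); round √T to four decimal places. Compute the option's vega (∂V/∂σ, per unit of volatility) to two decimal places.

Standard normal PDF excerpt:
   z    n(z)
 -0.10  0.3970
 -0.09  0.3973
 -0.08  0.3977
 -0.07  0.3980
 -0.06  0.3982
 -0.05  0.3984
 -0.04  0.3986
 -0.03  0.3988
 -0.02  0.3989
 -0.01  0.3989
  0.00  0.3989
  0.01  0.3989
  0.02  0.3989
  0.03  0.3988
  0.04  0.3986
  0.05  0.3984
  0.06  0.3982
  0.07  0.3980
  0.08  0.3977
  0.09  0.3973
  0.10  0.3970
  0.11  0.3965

σ√T = 0.43 × 0.8660 = 0.3724
d₁ = [ln(105/115) + (0.024 + 0.43²/2)·0.75] / 0.3724 = [-0.0910 + 0.0873] / 0.3724 = -0.0098 which rounds to -0.01
√T = √0.75 = 0.8660
φ(d₁) = φ(-0.01) = 0.3989
vega = S·φ(d₁)·√T = 105·0.3989·0.8660 = 36.2720

36.27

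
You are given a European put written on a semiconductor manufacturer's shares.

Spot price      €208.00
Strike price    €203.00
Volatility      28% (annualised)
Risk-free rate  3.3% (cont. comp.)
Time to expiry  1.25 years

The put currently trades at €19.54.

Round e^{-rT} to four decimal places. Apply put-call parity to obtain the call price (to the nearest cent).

e^(−rT) = e^(−0.033·1.25) = 0.9596
Put-call parity: C − P = S − K·e^(−rT) = 208 − 203·0.9596 = 208 − 194.7988 = 13.2012
C = P + (C − P) = 19.54 + (13.2012) = 32.7412

€32.74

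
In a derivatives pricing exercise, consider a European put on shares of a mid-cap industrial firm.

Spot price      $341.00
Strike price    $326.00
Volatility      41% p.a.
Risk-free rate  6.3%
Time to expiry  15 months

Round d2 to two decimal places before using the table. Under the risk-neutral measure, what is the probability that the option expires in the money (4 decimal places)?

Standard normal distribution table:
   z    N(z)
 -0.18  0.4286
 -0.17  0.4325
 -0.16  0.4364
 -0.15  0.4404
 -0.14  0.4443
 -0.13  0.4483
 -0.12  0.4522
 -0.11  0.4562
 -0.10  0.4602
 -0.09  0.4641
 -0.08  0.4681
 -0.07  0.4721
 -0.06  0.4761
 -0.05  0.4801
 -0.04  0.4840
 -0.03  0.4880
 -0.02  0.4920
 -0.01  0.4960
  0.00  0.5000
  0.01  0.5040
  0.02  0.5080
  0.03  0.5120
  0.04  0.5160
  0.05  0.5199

0.4840

T = 1.25;  σ√T = 0.4584
ln(S/K) + (r + σ²/2)T = ln(341/326) + (0.063 + 0.41²/2)·1.25 = 0.0450 + 0.1838 = 0.2288
d₁ = 0.2288 / 0.4584 = 0.4991 which rounds to 0.50
d₂ = d₁ − σ√T = 0.4991 − 0.4584 = 0.0407 which rounds to 0.04
Risk-neutral Pr[S_T < K] = N(−d₂) = N(-0.04) = 0.4840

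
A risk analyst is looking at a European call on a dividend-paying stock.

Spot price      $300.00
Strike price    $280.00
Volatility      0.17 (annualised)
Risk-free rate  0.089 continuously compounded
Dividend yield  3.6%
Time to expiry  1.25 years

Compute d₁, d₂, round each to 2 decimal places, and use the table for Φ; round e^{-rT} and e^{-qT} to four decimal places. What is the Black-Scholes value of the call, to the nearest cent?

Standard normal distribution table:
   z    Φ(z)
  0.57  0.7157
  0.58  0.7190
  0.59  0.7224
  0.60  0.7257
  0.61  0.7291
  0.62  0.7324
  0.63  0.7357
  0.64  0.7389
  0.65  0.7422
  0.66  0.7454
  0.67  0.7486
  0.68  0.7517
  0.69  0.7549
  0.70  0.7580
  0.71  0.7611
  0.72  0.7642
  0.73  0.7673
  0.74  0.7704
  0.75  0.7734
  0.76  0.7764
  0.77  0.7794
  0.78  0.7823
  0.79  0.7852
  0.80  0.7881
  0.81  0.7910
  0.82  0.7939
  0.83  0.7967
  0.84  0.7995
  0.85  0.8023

$43.38

σ√T = 0.17·√1.25 = 0.1901
d₁ = [ln(300/280) + (0.089 − 0.036 + 0.17²/2)·1.25] / 0.1901 = [0.0690 + 0.0843] / 0.1901 = 0.8066 ⇒ 0.81
d₂ = d₁ − σ√T = 0.8066 − 0.1901 = 0.6165 ⇒ 0.62
e^(−qT) = e^(−0.036·1.25) = 0.9560;  e^(−rT) = e^(−0.089·1.25) = 0.8947
N(d₁) = N(0.81) = 0.7910;  N(d₂) = N(0.62) = 0.7324
C = 300·0.9560·0.7910 − 280·0.8947·0.7324 = 226.8588 − 183.4779 = 43.3809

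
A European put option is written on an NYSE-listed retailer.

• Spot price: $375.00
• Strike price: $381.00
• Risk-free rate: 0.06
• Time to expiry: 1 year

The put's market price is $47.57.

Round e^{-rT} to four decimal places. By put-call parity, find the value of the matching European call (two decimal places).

e^(−rT) = e^(−0.06·1) = 0.9418
Put-call parity: C − P = S − K·e^(−rT) = 375 − 381·0.9418 = 375 − 358.8258 = 16.1742
C = P + (C − P) = 47.57 + (16.1742) = 63.7442

$63.74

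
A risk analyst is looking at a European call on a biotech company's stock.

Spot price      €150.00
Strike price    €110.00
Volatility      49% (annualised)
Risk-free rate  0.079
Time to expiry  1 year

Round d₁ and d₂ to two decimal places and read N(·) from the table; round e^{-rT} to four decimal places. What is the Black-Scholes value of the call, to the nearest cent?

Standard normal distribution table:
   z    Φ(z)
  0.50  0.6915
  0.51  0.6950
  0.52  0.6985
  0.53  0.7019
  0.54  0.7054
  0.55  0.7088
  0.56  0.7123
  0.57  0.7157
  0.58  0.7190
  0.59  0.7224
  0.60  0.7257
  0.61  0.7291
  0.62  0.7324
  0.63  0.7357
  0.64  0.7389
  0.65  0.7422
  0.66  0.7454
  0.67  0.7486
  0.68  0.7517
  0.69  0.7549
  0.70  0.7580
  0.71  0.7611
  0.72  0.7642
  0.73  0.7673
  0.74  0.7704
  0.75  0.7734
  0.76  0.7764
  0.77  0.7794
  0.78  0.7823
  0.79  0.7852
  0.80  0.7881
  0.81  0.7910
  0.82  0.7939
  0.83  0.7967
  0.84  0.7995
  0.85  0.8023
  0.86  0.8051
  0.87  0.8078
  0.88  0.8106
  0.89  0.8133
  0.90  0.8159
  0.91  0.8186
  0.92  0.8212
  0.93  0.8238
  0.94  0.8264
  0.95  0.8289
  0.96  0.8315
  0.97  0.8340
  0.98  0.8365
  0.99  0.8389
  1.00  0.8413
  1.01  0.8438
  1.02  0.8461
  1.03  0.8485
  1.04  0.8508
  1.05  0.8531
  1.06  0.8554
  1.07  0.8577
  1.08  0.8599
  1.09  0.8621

€55.58

σ√T = 0.49·√1 = 0.4900
d₁ = [ln(150/110) + (0.079 + 0.49²/2)·1] / 0.4900 = [0.3102 + 0.1991] / 0.4900 = 1.0392 → 1.04
d₂ = d₁ − σ√T = 1.0392 − 0.4900 = 0.5492 → 0.55
exp(−rT) = exp(−0.079·1) = 0.9240
C = 150·N(1.04) − 110·0.9240·N(0.55) = 150·0.8508 − 110·0.9240·0.7088 = 127.6200 − 72.0424 = 55.5776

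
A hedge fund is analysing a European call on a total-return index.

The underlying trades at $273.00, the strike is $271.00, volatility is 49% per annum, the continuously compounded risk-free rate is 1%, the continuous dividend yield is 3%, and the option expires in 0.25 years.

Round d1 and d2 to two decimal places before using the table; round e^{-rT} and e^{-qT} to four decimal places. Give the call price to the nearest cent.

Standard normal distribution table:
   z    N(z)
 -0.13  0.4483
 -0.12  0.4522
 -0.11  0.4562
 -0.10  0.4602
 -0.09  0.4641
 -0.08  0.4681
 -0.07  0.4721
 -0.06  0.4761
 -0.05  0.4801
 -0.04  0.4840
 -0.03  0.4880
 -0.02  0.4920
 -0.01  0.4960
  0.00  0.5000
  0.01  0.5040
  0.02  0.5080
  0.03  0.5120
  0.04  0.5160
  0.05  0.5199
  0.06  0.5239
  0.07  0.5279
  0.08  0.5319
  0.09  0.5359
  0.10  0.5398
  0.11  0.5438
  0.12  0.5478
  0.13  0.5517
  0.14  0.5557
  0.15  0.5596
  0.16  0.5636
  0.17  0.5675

σ√T = 0.49 × 0.5000 = 0.2450
ln(S/K) + (r − q + σ²/2)T = ln(273/271) + (0.01 − 0.03 + 0.49²/2)·0.25 = 0.0074 + 0.0250 = 0.0324
d₁ = 0.0324 / 0.2450 = 0.1321 which rounds to 0.13
d₂ = d₁ − σ√T = 0.1321 − 0.2450 = -0.1129 which rounds to -0.11
exp(−qT) = exp(−0.03·0.25) = 0.9925;  exp(−rT) = exp(−0.01·0.25) = 0.9975
N(d₁) = N(0.13) = 0.5517;  N(d₂) = N(-0.11) = 0.4562
C = 273·0.9925·0.5517 − 271·0.9975·0.4562 = 149.4845 − 123.3211 = 26.1634

$26.16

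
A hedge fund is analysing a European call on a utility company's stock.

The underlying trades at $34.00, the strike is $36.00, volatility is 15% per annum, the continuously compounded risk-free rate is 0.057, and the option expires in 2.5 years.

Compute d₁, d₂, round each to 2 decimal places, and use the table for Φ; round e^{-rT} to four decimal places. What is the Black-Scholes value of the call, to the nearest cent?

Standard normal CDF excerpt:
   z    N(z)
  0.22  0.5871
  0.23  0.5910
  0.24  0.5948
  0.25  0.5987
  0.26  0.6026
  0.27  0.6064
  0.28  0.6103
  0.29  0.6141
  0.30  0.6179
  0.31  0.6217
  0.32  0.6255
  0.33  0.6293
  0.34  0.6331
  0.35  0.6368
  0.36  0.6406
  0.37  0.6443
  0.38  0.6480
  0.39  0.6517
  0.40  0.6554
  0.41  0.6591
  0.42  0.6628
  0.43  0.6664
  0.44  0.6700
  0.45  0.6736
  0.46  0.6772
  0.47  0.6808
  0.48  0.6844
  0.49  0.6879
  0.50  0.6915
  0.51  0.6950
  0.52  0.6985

σ√T = 0.15·√2.5 = 0.2372
d₁ = [ln(34/36) + (0.057 + ½·0.15²)·2.5] / (σ√T) = (-0.0572 + 0.1706) / 0.2372 = 0.4784 which rounds to 0.48
d₂ = 0.4784 − 0.2372 = 0.2412 which rounds to 0.24
e^(−rT) = e^(−0.057·2.5) = 0.8672
N(d₁) = N(0.48) = 0.6844;  N(d₂) = N(0.24) = 0.5948
C = 34·0.6844 − 36·0.8672·0.5948 = 23.2696 − 18.5692 = 4.7004

$4.70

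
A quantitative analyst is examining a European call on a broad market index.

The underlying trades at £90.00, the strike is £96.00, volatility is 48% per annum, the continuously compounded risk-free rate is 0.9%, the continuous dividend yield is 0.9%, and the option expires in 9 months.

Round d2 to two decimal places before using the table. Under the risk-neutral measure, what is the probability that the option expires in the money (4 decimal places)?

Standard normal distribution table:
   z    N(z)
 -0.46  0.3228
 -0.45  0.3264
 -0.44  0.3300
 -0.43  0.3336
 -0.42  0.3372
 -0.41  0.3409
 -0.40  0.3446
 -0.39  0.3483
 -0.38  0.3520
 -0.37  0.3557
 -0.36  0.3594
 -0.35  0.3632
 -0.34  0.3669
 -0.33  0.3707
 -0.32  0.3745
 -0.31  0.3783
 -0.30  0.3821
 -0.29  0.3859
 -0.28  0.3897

0.3594

σ√T = 0.48 × 0.8660 = 0.4157
d₁ = [ln(90/96) + (0.009 − 0.009 + 0.48²/2)·0.75] / 0.4157 = [-0.0645 + 0.0864] / 0.4157 = 0.0526 ⇒ 0.05
d₂ = d₁ − σ√T = 0.0526 − 0.4157 = -0.3631 ⇒ -0.36
Risk-neutral Pr[S_T > K] = N(d₂) = N(-0.36) = 0.3594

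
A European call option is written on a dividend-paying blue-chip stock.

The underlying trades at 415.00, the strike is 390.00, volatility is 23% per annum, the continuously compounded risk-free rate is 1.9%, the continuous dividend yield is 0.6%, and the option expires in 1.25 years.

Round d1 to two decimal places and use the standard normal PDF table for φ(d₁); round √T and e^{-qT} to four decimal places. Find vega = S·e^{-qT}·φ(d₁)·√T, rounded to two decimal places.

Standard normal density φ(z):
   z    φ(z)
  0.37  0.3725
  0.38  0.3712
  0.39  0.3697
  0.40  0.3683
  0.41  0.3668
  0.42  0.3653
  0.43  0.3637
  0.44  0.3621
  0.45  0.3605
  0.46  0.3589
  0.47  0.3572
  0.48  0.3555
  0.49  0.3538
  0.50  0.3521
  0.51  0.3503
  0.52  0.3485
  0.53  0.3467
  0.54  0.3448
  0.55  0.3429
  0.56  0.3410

167.48

σ√T = 0.23·√1.25 = 0.2571
d₁ = [ln(415/390) + (0.019 − 0.006 + ½·0.23²)·1.25] / (σ√T) = (0.0621 + 0.0493) / 0.2571 = 0.4334 ⇒ 0.43
√T = √1.25 = 1.1180
φ(d₁) = φ(0.43) = 0.3637
e^(−qT) = e^(−0.006·1.25) = 0.9925
vega = S·e^(−qT)·φ(d₁)·√T = 415·0.9925·0.3637·1.1180 = 167.4803
(Vega is the same for a European call and put with the same parameters.)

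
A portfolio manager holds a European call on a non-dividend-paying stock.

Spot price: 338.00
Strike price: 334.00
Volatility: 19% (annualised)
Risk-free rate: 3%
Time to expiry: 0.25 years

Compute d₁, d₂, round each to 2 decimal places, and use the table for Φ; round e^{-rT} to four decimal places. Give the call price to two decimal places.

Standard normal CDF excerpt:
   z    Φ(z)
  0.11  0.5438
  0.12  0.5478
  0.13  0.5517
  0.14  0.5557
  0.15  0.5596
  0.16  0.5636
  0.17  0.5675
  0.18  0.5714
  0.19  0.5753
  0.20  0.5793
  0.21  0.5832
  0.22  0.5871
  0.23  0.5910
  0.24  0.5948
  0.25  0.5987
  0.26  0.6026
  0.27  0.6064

15.53

T = 0.25;  σ√T = 0.0950
d₁ = [ln(338/334) + (0.03 + ½·0.19²)·0.25] / (σ√T) = (0.0119 + 0.0120) / 0.0950 = 0.2518 ≈ 0.25
d₂ = 0.2518 − 0.0950 = 0.1568 ≈ 0.16
e^(−rT) = e^(−0.03·0.25) = 0.9925
N(d₁) = N(0.25) = 0.5987;  N(d₂) = N(0.16) = 0.5636
C = 338·0.5987 − 334·0.9925·0.5636 = 202.3606 − 186.8306 = 15.5300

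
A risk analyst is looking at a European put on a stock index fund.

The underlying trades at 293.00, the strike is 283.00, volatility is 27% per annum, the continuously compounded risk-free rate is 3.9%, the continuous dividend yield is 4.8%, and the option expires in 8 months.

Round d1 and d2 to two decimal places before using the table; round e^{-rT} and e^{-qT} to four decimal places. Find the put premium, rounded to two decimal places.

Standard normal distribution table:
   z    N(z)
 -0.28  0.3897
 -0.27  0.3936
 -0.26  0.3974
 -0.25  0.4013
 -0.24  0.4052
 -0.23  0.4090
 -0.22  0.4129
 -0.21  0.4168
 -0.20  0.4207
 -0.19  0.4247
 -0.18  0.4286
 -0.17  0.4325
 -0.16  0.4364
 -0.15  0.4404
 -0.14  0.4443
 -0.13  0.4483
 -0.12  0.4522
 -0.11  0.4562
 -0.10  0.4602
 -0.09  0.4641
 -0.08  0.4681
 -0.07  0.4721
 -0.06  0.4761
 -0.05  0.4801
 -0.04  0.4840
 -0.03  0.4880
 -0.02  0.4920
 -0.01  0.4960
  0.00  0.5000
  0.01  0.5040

20.67

σ√T = 0.27 × 0.8165 = 0.2205
d₁ = [ln(293/283) + (0.039 − 0.048 + 0.27²/2)·0.6667] / 0.2205 = [0.0347 + 0.0183] / 0.2205 = 0.2405 ⇒ 0.24
d₂ = d₁ − σ√T = 0.2405 − 0.2205 = 0.0201 ⇒ 0.02
exp(−qT) = exp(−0.048·0.6667) = 0.9685;  exp(−rT) = exp(−0.039·0.6667) = 0.9743
N(−d₂) = N(-0.02) = 0.4920;  N(−d₁) = N(-0.24) = 0.4052
P = 283·0.9743·0.4920 − 293·0.9685·0.4052 = 135.6576 − 114.9838 = 20.6738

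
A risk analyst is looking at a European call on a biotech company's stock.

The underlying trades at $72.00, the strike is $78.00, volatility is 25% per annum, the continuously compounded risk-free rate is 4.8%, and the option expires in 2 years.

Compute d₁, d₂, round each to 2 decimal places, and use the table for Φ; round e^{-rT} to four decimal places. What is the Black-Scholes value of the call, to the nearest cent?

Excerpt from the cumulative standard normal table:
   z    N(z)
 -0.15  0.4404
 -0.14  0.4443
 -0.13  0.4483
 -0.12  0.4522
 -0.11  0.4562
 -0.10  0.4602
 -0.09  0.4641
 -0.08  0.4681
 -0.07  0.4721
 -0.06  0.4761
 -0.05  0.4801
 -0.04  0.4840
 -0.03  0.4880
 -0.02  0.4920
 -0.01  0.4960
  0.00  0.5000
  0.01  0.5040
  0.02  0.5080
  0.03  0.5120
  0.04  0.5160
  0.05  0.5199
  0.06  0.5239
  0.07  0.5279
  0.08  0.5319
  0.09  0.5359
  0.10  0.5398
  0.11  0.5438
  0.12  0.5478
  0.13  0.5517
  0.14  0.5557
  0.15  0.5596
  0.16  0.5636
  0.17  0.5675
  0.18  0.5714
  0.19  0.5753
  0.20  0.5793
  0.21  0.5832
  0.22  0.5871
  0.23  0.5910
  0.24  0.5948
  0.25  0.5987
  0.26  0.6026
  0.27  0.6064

$10.50

σ√T = 0.25 × 1.4142 = 0.3536
d₁ = [ln(72/78) + (0.048 + 0.25²/2)·2] / 0.3536 = [-0.0800 + 0.1585] / 0.3536 = 0.2219 which rounds to 0.22
d₂ = d₁ − σ√T = 0.2219 − 0.3536 = -0.1316 which rounds to -0.13
e^(−rT) = e^(−0.048·2) = 0.9085
N(d₁) = N(0.22) = 0.5871;  N(d₂) = N(-0.13) = 0.4483
C = 72·0.5871 − 78·0.9085·0.4483 = 42.2712 − 31.7679 = 10.5033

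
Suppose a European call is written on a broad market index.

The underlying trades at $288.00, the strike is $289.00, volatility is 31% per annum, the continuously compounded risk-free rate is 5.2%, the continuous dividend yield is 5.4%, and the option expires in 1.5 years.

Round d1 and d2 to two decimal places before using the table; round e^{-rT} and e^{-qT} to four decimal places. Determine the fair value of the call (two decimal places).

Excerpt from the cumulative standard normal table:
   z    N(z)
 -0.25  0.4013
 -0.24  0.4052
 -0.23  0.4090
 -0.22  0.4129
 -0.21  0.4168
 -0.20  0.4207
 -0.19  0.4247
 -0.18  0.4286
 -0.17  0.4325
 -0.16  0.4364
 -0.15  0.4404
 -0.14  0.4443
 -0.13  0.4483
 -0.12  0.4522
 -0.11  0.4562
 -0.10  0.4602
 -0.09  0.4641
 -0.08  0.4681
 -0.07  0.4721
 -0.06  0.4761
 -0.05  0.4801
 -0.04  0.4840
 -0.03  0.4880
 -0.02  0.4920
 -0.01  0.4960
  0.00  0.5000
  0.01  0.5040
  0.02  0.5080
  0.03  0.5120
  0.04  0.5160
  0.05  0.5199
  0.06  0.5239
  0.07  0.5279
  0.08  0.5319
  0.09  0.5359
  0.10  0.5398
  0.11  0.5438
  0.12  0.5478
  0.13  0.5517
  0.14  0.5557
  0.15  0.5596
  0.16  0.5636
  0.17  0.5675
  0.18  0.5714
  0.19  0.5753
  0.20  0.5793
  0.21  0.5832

$39.30

σ√T = 0.31·√1.5 = 0.3797
d₁ = [ln(288/289) + (0.052 − 0.054 + 0.31²/2)·1.5] / 0.3797 = [-0.0035 + 0.0691] / 0.3797 = 0.1728 ⇒ 0.17
d₂ = d₁ − σ√T = 0.1728 − 0.3797 = -0.2069 ⇒ -0.21
exp(−qT) = exp(−0.054·1.5) = 0.9222;  exp(−rT) = exp(−0.052·1.5) = 0.9250
N(d₁) = N(0.17) = 0.5675;  N(d₂) = N(-0.21) = 0.4168
C = 288·0.9222·0.5675 − 289·0.9250·0.4168 = 150.7244 − 111.4211 = 39.3033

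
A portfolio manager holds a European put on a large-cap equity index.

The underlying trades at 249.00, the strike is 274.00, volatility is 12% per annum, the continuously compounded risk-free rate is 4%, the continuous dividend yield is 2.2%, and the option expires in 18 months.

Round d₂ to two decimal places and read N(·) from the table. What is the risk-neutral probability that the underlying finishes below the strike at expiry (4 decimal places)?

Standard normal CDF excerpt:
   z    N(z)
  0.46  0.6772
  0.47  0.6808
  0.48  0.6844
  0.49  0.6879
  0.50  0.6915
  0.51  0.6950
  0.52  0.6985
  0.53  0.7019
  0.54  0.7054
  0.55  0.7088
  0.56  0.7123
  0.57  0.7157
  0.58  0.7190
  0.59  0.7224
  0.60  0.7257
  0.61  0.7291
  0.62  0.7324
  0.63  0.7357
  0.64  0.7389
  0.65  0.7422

T = 1.5;  σ√T = 0.1470
d₁ = [ln(249/274) + (0.04 − 0.022 + 0.12²/2)·1.5] / 0.1470 = [-0.0957 + 0.0378] / 0.1470 = -0.3938 which rounds to -0.39
d₂ = d₁ − σ√T = -0.3938 − 0.1470 = -0.5408 which rounds to -0.54
Pr(exercise) under Q = N(−d₂) = N(0.54) = 0.7054

0.7054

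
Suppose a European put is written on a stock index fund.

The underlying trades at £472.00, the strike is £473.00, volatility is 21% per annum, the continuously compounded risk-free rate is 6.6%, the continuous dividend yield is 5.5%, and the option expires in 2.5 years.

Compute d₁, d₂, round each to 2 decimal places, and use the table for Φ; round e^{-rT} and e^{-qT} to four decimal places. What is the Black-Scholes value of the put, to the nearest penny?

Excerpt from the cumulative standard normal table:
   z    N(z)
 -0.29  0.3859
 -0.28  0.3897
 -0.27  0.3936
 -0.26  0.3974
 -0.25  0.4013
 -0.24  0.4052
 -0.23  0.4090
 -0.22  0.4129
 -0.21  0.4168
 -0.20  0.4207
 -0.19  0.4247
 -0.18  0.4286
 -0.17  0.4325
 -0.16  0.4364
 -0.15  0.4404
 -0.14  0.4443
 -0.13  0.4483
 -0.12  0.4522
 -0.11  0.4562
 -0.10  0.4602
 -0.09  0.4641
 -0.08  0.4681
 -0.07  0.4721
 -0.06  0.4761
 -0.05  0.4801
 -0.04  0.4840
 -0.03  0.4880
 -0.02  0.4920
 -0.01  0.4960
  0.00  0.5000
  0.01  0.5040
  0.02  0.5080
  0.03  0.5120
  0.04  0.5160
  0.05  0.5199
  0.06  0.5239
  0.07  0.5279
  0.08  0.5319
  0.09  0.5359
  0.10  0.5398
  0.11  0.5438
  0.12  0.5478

σ√T = 0.21·√2.5 = 0.3320
d₁ = [ln(472/473) + (0.066 − 0.055 + 0.21²/2)·2.5] / 0.3320 = [-0.0021 + 0.0826] / 0.3320 = 0.2425 → 0.24
d₂ = d₁ − σ√T = 0.2425 − 0.3320 = -0.0896 → -0.09
e^(−qT) = e^(−0.055·2.5) = 0.8715;  e^(−rT) = e^(−0.066·2.5) = 0.8479
P = 473·0.8479·N(0.09) − 472·0.8715·N(-0.24) = 473·0.8479·0.5359 − 472·0.8715·0.4052 = 214.9263 − 166.6782 = 48.2481

£48.25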